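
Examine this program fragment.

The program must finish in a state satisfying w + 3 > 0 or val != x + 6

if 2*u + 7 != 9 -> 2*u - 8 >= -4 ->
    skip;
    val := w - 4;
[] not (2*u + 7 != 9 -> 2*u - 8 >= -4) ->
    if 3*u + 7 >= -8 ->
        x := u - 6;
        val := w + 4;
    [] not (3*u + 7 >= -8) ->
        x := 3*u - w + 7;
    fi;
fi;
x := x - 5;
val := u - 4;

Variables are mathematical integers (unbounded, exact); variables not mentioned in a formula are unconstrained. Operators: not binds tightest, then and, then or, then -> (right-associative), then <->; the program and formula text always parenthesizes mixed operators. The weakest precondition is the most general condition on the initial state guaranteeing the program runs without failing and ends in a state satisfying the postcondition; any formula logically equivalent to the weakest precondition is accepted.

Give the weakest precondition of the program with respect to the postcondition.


Working backward. After the program, the postcondition w + 3 > 0 or val != x + 6 must hold; in canonical form it is w > -3 or val != x + 6.
Before val := u - 4: w > -3 or u != x + 10
Before x := x - 5: w > -3 or u != x + 5
Then branch requires w > -3 or u != x + 5; else branch requires (not (3*u >= -15)) -> (w > -3 or w != 2*u + 12).
Before the if: ((2*u != 2 -> 2*u >= 4) -> (w > -3 or u != x + 5)) and ((not (2*u != 2 -> 2*u >= 4)) -> ((not (3*u >= -15)) -> (w > -3 or w != 2*u + 12)))
Answer: WP = ((2*u != 2 -> 2*u >= 4) -> (w > -3 or u != x + 5)) and ((not (2*u != 2 -> 2*u >= 4)) -> ((not (3*u >= -15)) -> (w > -3 or w != 2*u + 12)))


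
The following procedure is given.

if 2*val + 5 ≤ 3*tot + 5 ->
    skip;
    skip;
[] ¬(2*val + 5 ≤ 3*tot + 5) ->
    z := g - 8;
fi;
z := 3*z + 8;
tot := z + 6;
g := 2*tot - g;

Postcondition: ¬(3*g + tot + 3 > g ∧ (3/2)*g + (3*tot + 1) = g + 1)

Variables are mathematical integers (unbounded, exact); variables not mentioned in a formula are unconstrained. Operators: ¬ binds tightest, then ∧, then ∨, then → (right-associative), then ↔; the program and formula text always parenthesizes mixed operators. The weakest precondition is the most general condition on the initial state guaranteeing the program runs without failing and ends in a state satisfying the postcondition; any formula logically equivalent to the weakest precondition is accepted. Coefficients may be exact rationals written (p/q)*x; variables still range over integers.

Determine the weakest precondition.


Working backward. After the program, the postcondition ¬(3*g + tot + 3 > g ∧ (3/2)*g + (3*tot + 1) = g + 1) must hold; in canonical form it is ¬(2*g + tot > -3 ∧ (1/2)*g + 3*tot = 0).
Before g := 2*tot - g: ¬(5*tot > 2*g - 3 ∧ 4*tot = (1/2)*g)
Before tot := z + 6: ¬(5*z > 2*g - 33 ∧ 4*z = (1/2)*g - 24)
Before z := 3*z + 8: ¬(15*z > 2*g - 73 ∧ 12*z = (1/2)*g - 56)
Then branch requires ¬(15*z > 2*g - 73 ∧ 12*z = (1/2)*g - 56); else branch requires ¬(13*g > 47 ∧ (23/2)*g = 40).
Before the if: (2*val ≤ 3*tot → (¬(15*z > 2*g - 73 ∧ 12*z = (1/2)*g - 56))) ∧ ((¬(2*val ≤ 3*tot)) → (¬(13*g > 47 ∧ (23/2)*g = 40)))
Answer: WP = (2*val ≤ 3*tot → (¬(15*z > 2*g - 73 ∧ 12*z = (1/2)*g - 56))) ∧ ((¬(2*val ≤ 3*tot)) → (¬(13*g > 47 ∧ (23/2)*g = 40)))


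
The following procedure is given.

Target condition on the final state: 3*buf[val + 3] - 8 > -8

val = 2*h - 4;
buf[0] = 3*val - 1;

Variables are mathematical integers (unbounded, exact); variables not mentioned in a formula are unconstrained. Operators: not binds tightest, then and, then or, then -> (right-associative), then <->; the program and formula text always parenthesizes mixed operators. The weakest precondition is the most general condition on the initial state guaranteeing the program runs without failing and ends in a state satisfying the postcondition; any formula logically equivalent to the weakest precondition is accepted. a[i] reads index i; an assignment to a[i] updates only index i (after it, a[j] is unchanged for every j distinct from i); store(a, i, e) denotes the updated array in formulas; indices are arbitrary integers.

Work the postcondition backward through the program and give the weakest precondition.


Working backward. After the program, the postcondition 3*buf[val + 3] - 8 > -8 must hold; in canonical form it is 3*buf[val + 3] > 0.
Before buf[0] := 3*val - 1: 3*store(buf, 0, 3*val - 1)[val + 3] > 0
Before val := 2*h - 4: 3*store(buf, 0, 6*h - 13)[2*h - 1] > 0
Answer: WP = 3*store(buf, 0, 6*h - 13)[2*h - 1] > 0


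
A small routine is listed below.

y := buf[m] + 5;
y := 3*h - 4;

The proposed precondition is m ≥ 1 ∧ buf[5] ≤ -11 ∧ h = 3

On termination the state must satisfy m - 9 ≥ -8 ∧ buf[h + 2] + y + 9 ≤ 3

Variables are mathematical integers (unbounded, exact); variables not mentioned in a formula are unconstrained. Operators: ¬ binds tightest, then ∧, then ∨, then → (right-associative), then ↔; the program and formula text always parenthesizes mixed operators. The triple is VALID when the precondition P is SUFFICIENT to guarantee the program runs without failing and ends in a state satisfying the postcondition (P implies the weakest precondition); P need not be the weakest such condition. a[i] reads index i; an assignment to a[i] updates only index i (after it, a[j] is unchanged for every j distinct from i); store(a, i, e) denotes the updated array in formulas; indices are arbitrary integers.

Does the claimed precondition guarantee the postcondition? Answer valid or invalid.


Working backward. After the program, the postcondition m - 9 ≥ -8 ∧ buf[h + 2] + y + 9 ≤ 3 must hold; in canonical form it is m ≥ 1 ∧ buf[h + 2] + y ≤ -6.
Before y := 3*h - 4: m ≥ 1 ∧ buf[h + 2] + 3*h ≤ -2
Before y := buf[m] + 5: m ≥ 1 ∧ buf[h + 2] + 3*h ≤ -2
The weakest precondition is m ≥ 1 ∧ buf[h + 2] + 3*h ≤ -2.
Check whether m ≥ 1 ∧ buf[5] ≤ -11 ∧ h = 3 implies it.
Every state satisfying the precondition satisfies the weakest precondition: the implication holds.
Answer: valid


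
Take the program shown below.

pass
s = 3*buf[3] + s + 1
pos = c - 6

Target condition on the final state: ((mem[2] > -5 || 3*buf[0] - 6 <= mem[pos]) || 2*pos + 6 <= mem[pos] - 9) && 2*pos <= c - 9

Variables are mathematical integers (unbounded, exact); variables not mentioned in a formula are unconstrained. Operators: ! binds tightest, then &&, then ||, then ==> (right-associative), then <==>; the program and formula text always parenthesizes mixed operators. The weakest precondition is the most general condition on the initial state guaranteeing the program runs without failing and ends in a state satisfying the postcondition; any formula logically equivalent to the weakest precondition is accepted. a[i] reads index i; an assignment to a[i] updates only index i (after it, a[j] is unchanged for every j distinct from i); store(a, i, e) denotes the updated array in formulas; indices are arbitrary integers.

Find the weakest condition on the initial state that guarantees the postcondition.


Working backward. After the program, the postcondition ((mem[2] > -5 || 3*buf[0] - 6 <= mem[pos]) || 2*pos + 6 <= mem[pos] - 9) && 2*pos <= c - 9 must hold; in canonical form it is (mem[2] > -5 || 3*buf[0] <= mem[pos] + 6 || 2*pos <= mem[pos] - 15) && 2*pos <= c - 9.
Before pos := c - 6: (mem[2] > -5 || 3*buf[0] <= mem[c - 6] + 6 || 2*c <= mem[c - 6] - 3) && c <= 3
Before s := 3*buf[3] + s + 1: (mem[2] > -5 || 3*buf[0] <= mem[c - 6] + 6 || 2*c <= mem[c - 6] - 3) && c <= 3
Before skip: (mem[2] > -5 || 3*buf[0] <= mem[c - 6] + 6 || 2*c <= mem[c - 6] - 3) && c <= 3
Answer: WP = (mem[2] > -5 || 3*buf[0] <= mem[c - 6] + 6 || 2*c <= mem[c - 6] - 3) && c <= 3


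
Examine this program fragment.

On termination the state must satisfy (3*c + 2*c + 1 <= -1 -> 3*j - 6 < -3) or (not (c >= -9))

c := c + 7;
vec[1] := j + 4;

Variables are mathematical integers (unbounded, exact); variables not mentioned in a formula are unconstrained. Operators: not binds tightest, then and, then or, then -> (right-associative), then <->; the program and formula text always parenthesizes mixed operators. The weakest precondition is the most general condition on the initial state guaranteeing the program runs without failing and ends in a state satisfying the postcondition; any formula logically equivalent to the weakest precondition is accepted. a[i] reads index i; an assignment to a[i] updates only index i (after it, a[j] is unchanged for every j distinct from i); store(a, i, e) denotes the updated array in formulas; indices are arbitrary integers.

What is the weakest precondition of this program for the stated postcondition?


Working backward. After the program, the postcondition (3*c + 2*c + 1 <= -1 -> 3*j - 6 < -3) or (not (c >= -9)) must hold; in canonical form it is (5*c <= -2 -> 3*j < 3) or (not (c >= -9)).
Before vec[1] := j + 4: (5*c <= -2 -> 3*j < 3) or (not (c >= -9))
Before c := c + 7: (5*c <= -37 -> 3*j < 3) or (not (c >= -16))
Answer: WP = (5*c <= -37 -> 3*j < 3) or (not (c >= -16))


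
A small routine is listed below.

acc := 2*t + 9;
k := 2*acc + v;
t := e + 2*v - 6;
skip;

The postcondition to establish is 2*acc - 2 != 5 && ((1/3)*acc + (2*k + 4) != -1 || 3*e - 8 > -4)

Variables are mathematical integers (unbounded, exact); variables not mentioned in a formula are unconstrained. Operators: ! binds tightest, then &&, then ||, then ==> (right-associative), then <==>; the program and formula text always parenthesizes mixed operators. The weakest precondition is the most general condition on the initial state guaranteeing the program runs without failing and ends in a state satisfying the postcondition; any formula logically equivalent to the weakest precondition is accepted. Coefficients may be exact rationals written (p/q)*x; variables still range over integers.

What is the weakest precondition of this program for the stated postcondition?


Working backward. After the program, the postcondition 2*acc - 2 != 5 && ((1/3)*acc + (2*k + 4) != -1 || 3*e - 8 > -4) must hold; in canonical form it is 2*acc != 7 && ((1/3)*acc + 2*k != -5 || 3*e > 4).
Before skip: 2*acc != 7 && ((1/3)*acc + 2*k != -5 || 3*e > 4)
Before t := e + 2*v - 6: 2*acc != 7 && ((1/3)*acc + 2*k != -5 || 3*e > 4)
Before k := 2*acc + v: 2*acc != 7 && ((13/3)*acc + 2*v != -5 || 3*e > 4)
Before acc := 2*t + 9: 4*t != -11 && ((26/3)*t + 2*v != -44 || 3*e > 4)
Answer: WP = 4*t != -11 && ((26/3)*t + 2*v != -44 || 3*e > 4)


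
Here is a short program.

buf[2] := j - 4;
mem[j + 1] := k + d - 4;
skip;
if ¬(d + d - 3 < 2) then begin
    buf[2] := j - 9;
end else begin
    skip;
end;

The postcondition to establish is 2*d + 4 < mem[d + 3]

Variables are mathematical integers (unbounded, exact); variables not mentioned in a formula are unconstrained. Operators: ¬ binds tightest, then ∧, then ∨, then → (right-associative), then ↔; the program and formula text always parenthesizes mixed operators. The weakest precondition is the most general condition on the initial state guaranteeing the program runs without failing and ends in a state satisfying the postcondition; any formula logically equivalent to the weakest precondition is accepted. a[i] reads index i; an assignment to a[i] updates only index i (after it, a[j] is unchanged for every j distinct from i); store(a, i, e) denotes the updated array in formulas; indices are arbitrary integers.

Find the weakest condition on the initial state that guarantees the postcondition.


Working backward. After the program, the postcondition 2*d + 4 < mem[d + 3] must hold; in canonical form it is 2*d < mem[d + 3] - 4.
Then branch requires 2*d < mem[d + 3] - 4; else branch requires 2*d < mem[d + 3] - 4.
Before the if: ((¬(2*d < 5)) → 2*d < mem[d + 3] - 4) ∧ (2*d < 5 → 2*d < mem[d + 3] - 4)
Before skip: ((¬(2*d < 5)) → 2*d < mem[d + 3] - 4) ∧ (2*d < 5 → 2*d < mem[d + 3] - 4)
Before mem[j + 1] := k + d - 4: ((¬(2*d < 5)) → 2*d < store(mem, j + 1, d + k - 4)[d + 3] - 4) ∧ (2*d < 5 → 2*d < store(mem, j + 1, d + k - 4)[d + 3] - 4)
Before buf[2] := j - 4: ((¬(2*d < 5)) → 2*d < store(mem, j + 1, d + k - 4)[d + 3] - 4) ∧ (2*d < 5 → 2*d < store(mem, j + 1, d + k - 4)[d + 3] - 4)
Answer: WP = ((¬(2*d < 5)) → 2*d < store(mem, j + 1, d + k - 4)[d + 3] - 4) ∧ (2*d < 5 → 2*d < store(mem, j + 1, d + k - 4)[d + 3] - 4)


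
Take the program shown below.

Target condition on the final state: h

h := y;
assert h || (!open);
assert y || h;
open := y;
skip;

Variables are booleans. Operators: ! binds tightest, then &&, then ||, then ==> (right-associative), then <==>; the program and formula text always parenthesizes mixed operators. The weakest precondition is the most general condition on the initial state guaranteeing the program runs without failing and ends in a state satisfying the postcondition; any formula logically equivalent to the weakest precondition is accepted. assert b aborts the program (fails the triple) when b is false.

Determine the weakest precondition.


Working backward. After the program, h must hold.
Before skip: h
Before open := y: h
Before assert y || h: (y || h) && h
Before assert h || (!open): (h || (!open)) && (y || h) && h
Before h := y: (y || (!open)) && y
Answer: WP = (y || (!open)) && y


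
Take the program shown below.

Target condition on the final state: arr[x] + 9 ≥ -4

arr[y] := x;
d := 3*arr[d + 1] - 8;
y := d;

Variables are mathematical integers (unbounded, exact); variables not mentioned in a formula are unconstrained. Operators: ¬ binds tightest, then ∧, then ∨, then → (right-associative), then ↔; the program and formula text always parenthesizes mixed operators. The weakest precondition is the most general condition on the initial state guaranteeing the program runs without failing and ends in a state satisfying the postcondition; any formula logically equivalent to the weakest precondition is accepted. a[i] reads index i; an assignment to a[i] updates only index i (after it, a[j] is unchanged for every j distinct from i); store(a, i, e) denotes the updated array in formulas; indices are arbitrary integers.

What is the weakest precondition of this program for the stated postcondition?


Working backward. After the program, the postcondition arr[x] + 9 ≥ -4 must hold; in canonical form it is arr[x] ≥ -13.
Before y := d: arr[x] ≥ -13
Before d := 3*arr[d + 1] - 8: arr[x] ≥ -13
Before arr[y] := x: store(arr, y, x)[x] ≥ -13
Answer: WP = store(arr, y, x)[x] ≥ -13


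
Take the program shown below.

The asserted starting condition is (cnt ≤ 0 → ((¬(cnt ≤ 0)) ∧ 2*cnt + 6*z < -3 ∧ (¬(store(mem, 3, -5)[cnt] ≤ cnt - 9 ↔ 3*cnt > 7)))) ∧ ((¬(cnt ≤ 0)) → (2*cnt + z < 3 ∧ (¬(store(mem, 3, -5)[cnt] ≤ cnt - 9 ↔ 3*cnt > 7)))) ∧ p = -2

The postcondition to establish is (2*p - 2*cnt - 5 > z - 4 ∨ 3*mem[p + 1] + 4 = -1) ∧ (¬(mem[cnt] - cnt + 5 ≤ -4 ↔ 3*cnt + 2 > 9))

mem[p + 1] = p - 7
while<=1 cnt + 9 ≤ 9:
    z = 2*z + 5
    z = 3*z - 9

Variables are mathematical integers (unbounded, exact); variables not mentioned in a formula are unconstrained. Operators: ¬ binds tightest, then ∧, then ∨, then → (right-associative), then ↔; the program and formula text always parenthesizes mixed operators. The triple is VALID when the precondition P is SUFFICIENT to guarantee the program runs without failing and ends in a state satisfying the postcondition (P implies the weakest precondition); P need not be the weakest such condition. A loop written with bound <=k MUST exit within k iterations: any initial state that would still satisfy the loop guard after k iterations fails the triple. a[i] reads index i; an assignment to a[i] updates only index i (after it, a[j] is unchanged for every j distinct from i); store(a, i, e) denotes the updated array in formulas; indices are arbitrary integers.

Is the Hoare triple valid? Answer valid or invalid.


Working backward. After the program, the postcondition (2*p - 2*cnt - 5 > z - 4 ∨ 3*mem[p + 1] + 4 = -1) ∧ (¬(mem[cnt] - cnt + 5 ≤ -4 ↔ 3*cnt + 2 > 9)) must hold; in canonical form it is (2*p > 2*cnt + z + 1 ∨ 3*mem[p + 1] = -5) ∧ (¬(mem[cnt] ≤ cnt - 9 ↔ 3*cnt > 7)).
Before the loop (bound <=1), unroll the exhaustion recursion (WP_0 = exit-now case; WP_j = one more guarded iteration, up to j = 1):
  WP_0: (¬(cnt ≤ 0)) ∧ (2*p > 2*cnt + z + 1 ∨ 3*mem[p + 1] = -5) ∧ (¬(mem[cnt] ≤ cnt - 9 ↔ 3*cnt > 7))
  WP_1: (cnt ≤ 0 → ((¬(cnt ≤ 0)) ∧ (2*p > 2*cnt + 6*z + 7 ∨ 3*mem[p + 1] = -5) ∧ (¬(mem[cnt] ≤ cnt - 9 ↔ 3*cnt > 7)))) ∧ ((¬(cnt ≤ 0)) → ((2*p > 2*cnt + z + 1 ∨ 3*mem[p + 1] = -5) ∧ (¬(mem[cnt] ≤ cnt - 9 ↔ 3*cnt > 7))))
So before the loop: (cnt ≤ 0 → ((¬(cnt ≤ 0)) ∧ (2*p > 2*cnt + 6*z + 7 ∨ 3*mem[p + 1] = -5) ∧ (¬(mem[cnt] ≤ cnt - 9 ↔ 3*cnt > 7)))) ∧ ((¬(cnt ≤ 0)) → ((2*p > 2*cnt + z + 1 ∨ 3*mem[p + 1] = -5) ∧ (¬(mem[cnt] ≤ cnt - 9 ↔ 3*cnt > 7))))
Before mem[p + 1] := p - 7: (cnt ≤ 0 → ((¬(cnt ≤ 0)) ∧ (2*p > 2*cnt + 6*z + 7 ∨ 3*store(mem, p + 1, p - 7)[p + 1] = -5) ∧ (¬(store(mem, p + 1, p - 7)[cnt] ≤ cnt - 9 ↔ 3*cnt > 7)))) ∧ ((¬(cnt ≤ 0)) → ((2*p > 2*cnt + z + 1 ∨ 3*store(mem, p + 1, p - 7)[p + 1] = -5) ∧ (¬(store(mem, p + 1, p - 7)[cnt] ≤ cnt - 9 ↔ 3*cnt > 7))))
The weakest precondition is (cnt ≤ 0 → ((¬(cnt ≤ 0)) ∧ (2*p > 2*cnt + 6*z + 7 ∨ 3*store(mem, p + 1, p - 7)[p + 1] = -5) ∧ (¬(store(mem, p + 1, p - 7)[cnt] ≤ cnt - 9 ↔ 3*cnt > 7)))) ∧ ((¬(cnt ≤ 0)) → ((2*p > 2*cnt + z + 1 ∨ 3*store(mem, p + 1, p - 7)[p + 1] = -5) ∧ (¬(store(mem, p + 1, p - 7)[cnt] ≤ cnt - 9 ↔ 3*cnt > 7)))).
Check whether (cnt ≤ 0 → ((¬(cnt ≤ 0)) ∧ 2*cnt + 6*z < -3 ∧ (¬(store(mem, 3, -5)[cnt] ≤ cnt - 9 ↔ 3*cnt > 7)))) ∧ ((¬(cnt ≤ 0)) → (2*cnt + z < 3 ∧ (¬(store(mem, 3, -5)[cnt] ≤ cnt - 9 ↔ 3*cnt > 7)))) ∧ p = -2 implies it.
Countermodel: at the initial state cnt = 3, mem = {[-1] = 2, [3] = -6, elsewhere 2}, p = -2, z = -6, the precondition holds but the weakest precondition fails.
Answer: invalid


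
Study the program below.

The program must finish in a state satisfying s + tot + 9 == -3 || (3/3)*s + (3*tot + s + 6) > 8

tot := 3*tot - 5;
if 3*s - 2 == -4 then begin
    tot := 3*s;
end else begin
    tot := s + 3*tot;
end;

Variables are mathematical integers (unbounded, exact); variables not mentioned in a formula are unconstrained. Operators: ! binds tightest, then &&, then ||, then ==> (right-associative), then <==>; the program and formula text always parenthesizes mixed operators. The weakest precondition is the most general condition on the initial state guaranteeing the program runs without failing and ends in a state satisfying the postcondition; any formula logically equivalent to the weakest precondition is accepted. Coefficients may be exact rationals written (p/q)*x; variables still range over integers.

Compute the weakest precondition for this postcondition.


Working backward. After the program, the postcondition s + tot + 9 == -3 || (3/3)*s + (3*tot + s + 6) > 8 must hold; in canonical form it is s + tot == -12 || 2*s + 3*tot > 2.
Then branch requires 4*s == -12 || 11*s > 2; else branch requires 2*s + 3*tot == -12 || 5*s + 9*tot > 2.
Before the if: (3*s == -2 ==> (4*s == -12 || 11*s > 2)) && ((!(3*s == -2)) ==> (2*s + 3*tot == -12 || 5*s + 9*tot > 2))
Before tot := 3*tot - 5: (3*s == -2 ==> (4*s == -12 || 11*s > 2)) && ((!(3*s == -2)) ==> (2*s + 9*tot == 3 || 5*s + 27*tot > 47))
Answer: WP = (3*s == -2 ==> (4*s == -12 || 11*s > 2)) && ((!(3*s == -2)) ==> (2*s + 9*tot == 3 || 5*s + 27*tot > 47))


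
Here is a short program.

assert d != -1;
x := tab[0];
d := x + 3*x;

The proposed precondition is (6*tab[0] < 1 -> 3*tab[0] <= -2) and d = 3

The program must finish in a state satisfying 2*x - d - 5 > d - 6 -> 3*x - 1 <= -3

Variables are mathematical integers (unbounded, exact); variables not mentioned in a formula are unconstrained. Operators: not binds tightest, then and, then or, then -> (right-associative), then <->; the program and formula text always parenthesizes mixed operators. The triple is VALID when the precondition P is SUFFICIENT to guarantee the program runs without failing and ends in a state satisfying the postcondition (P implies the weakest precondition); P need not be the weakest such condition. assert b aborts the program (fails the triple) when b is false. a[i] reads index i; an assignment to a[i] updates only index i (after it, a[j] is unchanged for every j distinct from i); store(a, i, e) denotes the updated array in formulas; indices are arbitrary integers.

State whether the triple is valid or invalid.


Working backward. After the program, the postcondition 2*x - d - 5 > d - 6 -> 3*x - 1 <= -3 must hold; in canonical form it is 2*x > 2*d - 1 -> 3*x <= -2.
Before d := x + 3*x: 6*x < 1 -> 3*x <= -2
Before x := tab[0]: 6*tab[0] < 1 -> 3*tab[0] <= -2
Before assert d != -1: d != -1 and (6*tab[0] < 1 -> 3*tab[0] <= -2)
The weakest precondition is d != -1 and (6*tab[0] < 1 -> 3*tab[0] <= -2).
Check whether (6*tab[0] < 1 -> 3*tab[0] <= -2) and d = 3 implies it.
Every state satisfying the precondition satisfies the weakest precondition: the implication holds.
Answer: valid


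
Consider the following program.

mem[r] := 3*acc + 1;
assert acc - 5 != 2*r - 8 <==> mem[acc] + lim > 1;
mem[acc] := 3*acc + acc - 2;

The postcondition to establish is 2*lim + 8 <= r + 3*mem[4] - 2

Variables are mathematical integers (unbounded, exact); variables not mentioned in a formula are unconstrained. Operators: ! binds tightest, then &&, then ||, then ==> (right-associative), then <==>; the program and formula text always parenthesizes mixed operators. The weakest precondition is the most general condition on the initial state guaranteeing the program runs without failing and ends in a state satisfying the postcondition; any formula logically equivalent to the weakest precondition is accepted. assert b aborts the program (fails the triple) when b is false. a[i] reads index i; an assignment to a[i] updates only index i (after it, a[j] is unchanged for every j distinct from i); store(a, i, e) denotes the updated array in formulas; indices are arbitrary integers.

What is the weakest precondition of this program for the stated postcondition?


Working backward. After the program, the postcondition 2*lim + 8 <= r + 3*mem[4] - 2 must hold; in canonical form it is 2*lim <= 3*mem[4] + r - 10.
Before mem[acc] := 3*acc + acc - 2: 2*lim <= 3*store(mem, acc, 4*acc - 2)[4] + r - 10
Before assert acc - 5 != 2*r - 8 <==> mem[acc] + lim > 1: (acc != 2*r - 3 <==> mem[acc] + lim > 1) && 2*lim <= 3*store(mem, acc, 4*acc - 2)[4] + r - 10
Before mem[r] := 3*acc + 1: (acc != 2*r - 3 <==> store(mem, r, 3*acc + 1)[acc] + lim > 1) && 2*lim <= 3*store(store(mem, r, 3*acc + 1), acc, 4*acc - 2)[4] + r - 10
Answer: WP = (acc != 2*r - 3 <==> store(mem, r, 3*acc + 1)[acc] + lim > 1) && 2*lim <= 3*store(store(mem, r, 3*acc + 1), acc, 4*acc - 2)[4] + r - 10


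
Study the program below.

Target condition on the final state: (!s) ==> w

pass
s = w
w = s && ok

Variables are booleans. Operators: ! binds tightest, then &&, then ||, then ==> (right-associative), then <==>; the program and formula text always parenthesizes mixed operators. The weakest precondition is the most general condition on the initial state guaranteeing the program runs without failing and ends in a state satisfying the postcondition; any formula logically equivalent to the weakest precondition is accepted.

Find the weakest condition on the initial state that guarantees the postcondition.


Working backward. After the program, (!s) ==> w must hold.
Before w := s && ok: (!s) ==> (s && ok)
Before s := w: (!w) ==> (w && ok)
Before skip: (!w) ==> (w && ok)
Answer: WP = (!w) ==> (w && ok)


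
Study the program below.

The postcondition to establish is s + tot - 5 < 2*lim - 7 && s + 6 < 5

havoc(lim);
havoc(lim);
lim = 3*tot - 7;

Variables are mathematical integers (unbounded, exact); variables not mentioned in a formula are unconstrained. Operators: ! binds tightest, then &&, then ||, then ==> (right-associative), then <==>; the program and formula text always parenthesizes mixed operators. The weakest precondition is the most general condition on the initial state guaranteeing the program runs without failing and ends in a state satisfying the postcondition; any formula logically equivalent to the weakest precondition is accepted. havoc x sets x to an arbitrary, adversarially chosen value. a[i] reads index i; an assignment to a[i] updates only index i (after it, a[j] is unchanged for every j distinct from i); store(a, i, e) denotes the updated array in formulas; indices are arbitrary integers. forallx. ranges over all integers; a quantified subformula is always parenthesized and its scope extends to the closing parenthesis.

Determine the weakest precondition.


Working backward. After the program, the postcondition s + tot - 5 < 2*lim - 7 && s + 6 < 5 must hold; in canonical form it is s + tot < 2*lim - 2 && s < -1.
Before lim := 3*tot - 7: s < 5*tot - 16 && s < -1
Before havoc lim: s < 5*tot - 16 && s < -1
Before havoc lim: s < 5*tot - 16 && s < -1
Answer: WP = s < 5*tot - 16 && s < -1


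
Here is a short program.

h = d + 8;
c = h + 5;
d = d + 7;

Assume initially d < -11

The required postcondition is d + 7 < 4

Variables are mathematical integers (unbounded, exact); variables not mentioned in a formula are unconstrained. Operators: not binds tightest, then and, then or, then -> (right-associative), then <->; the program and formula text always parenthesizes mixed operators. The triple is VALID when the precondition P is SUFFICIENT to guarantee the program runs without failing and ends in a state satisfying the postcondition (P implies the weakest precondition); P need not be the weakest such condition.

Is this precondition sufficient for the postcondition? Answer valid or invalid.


Working backward. After the program, the postcondition d + 7 < 4 must hold; in canonical form it is d < -3.
Before d := d + 7: d < -10
Before c := h + 5: d < -10
Before h := d + 8: d < -10
The weakest precondition is d < -10.
Check whether d < -11 implies it.
Every state satisfying the precondition satisfies the weakest precondition: the implication holds.
Answer: valid


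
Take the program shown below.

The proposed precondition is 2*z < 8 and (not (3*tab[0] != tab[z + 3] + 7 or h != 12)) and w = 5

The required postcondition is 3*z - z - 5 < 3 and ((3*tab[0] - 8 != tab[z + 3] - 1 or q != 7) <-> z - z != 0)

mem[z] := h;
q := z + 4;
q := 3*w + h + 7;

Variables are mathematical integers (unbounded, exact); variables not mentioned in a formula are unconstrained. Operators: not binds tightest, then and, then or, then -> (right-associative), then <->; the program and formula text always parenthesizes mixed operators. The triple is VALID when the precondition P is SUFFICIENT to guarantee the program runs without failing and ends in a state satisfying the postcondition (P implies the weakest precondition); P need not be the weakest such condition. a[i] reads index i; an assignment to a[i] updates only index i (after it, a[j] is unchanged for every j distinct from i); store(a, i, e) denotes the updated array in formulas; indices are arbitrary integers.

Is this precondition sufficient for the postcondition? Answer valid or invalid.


Working backward. After the program, the postcondition 3*z - z - 5 < 3 and ((3*tab[0] - 8 != tab[z + 3] - 1 or q != 7) <-> z - z != 0) must hold; in canonical form it is 2*z < 8 and (not (3*tab[0] != tab[z + 3] + 7 or q != 7)).
Before q := 3*w + h + 7: 2*z < 8 and (not (3*tab[0] != tab[z + 3] + 7 or h + 3*w != 0))
Before q := z + 4: 2*z < 8 and (not (3*tab[0] != tab[z + 3] + 7 or h + 3*w != 0))
Before mem[z] := h: 2*z < 8 and (not (3*tab[0] != tab[z + 3] + 7 or h + 3*w != 0))
The weakest precondition is 2*z < 8 and (not (3*tab[0] != tab[z + 3] + 7 or h + 3*w != 0)).
Check whether 2*z < 8 and (not (3*tab[0] != tab[z + 3] + 7 or h != 12)) and w = 5 implies it.
Countermodel: at the initial state h = 12, tab = {[0] = 2, [3] = -1, elsewhere -1}, w = 5, z = 0, the precondition holds but the weakest precondition fails.
Answer: invalid


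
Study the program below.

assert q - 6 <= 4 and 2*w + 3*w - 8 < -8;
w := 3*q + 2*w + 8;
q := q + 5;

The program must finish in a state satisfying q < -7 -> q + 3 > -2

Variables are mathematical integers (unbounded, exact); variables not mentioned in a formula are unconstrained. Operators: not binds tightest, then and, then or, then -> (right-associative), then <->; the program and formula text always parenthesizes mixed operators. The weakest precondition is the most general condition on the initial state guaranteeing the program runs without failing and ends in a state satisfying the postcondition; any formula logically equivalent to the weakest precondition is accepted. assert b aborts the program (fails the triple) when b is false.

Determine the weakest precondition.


Working backward. After the program, the postcondition q < -7 -> q + 3 > -2 must hold; in canonical form it is q < -7 -> q > -5.
Before q := q + 5: q < -12 -> q > -10
Before w := 3*q + 2*w + 8: q < -12 -> q > -10
Before assert q - 6 <= 4 and 2*w + 3*w - 8 < -8: q <= 10 and 5*w < 0 and (q < -12 -> q > -10)
Answer: WP = q <= 10 and 5*w < 0 and (q < -12 -> q > -10)


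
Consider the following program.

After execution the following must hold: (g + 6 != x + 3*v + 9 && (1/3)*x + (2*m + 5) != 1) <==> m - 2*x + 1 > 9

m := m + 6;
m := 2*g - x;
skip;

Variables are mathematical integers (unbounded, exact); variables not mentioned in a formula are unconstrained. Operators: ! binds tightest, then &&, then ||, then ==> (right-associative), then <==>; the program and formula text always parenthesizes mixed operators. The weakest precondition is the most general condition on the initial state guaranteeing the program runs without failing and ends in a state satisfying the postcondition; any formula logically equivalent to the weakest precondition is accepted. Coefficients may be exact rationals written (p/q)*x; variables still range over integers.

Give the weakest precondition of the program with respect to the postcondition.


Working backward. After the program, the postcondition (g + 6 != x + 3*v + 9 && (1/3)*x + (2*m + 5) != 1) <==> m - 2*x + 1 > 9 must hold; in canonical form it is (g != 3*v + x + 3 && 2*m + (1/3)*x != -4) <==> m > 2*x + 8.
Before skip: (g != 3*v + x + 3 && 2*m + (1/3)*x != -4) <==> m > 2*x + 8
Before m := 2*g - x: (g != 3*v + x + 3 && 4*g != (5/3)*x - 4) <==> 2*g > 3*x + 8
Before m := m + 6: (g != 3*v + x + 3 && 4*g != (5/3)*x - 4) <==> 2*g > 3*x + 8
Answer: WP = (g != 3*v + x + 3 && 4*g != (5/3)*x - 4) <==> 2*g > 3*x + 8


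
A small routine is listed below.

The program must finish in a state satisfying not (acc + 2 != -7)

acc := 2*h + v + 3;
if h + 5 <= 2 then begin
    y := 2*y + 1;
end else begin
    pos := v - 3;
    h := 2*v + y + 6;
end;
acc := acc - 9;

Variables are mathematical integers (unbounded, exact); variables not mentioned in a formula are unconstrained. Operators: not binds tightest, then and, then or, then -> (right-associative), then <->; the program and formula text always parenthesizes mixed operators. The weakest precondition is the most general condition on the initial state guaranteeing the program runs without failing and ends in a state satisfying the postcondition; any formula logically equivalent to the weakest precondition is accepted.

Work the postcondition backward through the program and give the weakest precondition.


Working backward. After the program, the postcondition not (acc + 2 != -7) must hold; in canonical form it is not (acc != -9).
Before acc := acc - 9: not (acc != 0)
Then branch requires not (acc != 0); else branch requires not (acc != 0).
Before the if: (h <= -3 -> (not (acc != 0))) and ((not (h <= -3)) -> (not (acc != 0)))
Before acc := 2*h + v + 3: (h <= -3 -> (not (2*h + v != -3))) and ((not (h <= -3)) -> (not (2*h + v != -3)))
Answer: WP = (h <= -3 -> (not (2*h + v != -3))) and ((not (h <= -3)) -> (not (2*h + v != -3)))


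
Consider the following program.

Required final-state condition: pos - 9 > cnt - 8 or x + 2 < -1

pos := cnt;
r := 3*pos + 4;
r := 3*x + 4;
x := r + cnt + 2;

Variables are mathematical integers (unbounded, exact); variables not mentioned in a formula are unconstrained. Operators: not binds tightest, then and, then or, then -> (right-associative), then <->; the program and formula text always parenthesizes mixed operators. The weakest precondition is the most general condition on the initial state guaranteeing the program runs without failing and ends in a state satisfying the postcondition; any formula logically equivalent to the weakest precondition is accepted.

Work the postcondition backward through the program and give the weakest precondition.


Working backward. After the program, the postcondition pos - 9 > cnt - 8 or x + 2 < -1 must hold; in canonical form it is pos > cnt + 1 or x < -3.
Before x := r + cnt + 2: pos > cnt + 1 or cnt + r < -5
Before r := 3*x + 4: pos > cnt + 1 or cnt + 3*x < -9
Before r := 3*pos + 4: pos > cnt + 1 or cnt + 3*x < -9
Before pos := cnt: cnt + 3*x < -9
Answer: WP = cnt + 3*x < -9


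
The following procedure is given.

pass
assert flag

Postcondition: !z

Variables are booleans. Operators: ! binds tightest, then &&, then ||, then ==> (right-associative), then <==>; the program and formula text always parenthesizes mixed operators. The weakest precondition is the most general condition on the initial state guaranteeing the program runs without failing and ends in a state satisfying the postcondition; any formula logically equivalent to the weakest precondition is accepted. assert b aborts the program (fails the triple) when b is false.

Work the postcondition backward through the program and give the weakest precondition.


Working backward. After the program, !z must hold.
Before assert flag: flag && (!z)
Before skip: flag && (!z)
Answer: WP = flag && (!z)


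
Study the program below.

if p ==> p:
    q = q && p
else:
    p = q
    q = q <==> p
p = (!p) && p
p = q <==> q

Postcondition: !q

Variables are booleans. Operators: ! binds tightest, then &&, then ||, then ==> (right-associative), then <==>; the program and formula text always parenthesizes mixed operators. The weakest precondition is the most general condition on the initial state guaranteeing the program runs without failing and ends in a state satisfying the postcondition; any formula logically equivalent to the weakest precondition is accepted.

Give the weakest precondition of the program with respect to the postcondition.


Working backward. After the program, !q must hold.
Before p := q <==> q: !q
Before p := (!p) && p: !q
Then branch requires !(q && p); else branch requires false.
Before the if: !(q && p)
Answer: WP = !(q && p)


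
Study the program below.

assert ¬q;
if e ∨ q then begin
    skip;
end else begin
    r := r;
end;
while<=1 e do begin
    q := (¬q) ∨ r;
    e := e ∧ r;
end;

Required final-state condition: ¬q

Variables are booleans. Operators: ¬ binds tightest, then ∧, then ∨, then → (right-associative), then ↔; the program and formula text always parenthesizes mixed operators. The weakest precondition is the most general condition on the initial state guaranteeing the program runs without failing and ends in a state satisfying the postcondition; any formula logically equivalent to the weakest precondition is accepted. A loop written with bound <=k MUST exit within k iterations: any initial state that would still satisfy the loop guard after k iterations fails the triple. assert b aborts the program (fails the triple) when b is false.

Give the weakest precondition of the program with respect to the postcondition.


Working backward. After the program, ¬q must hold.
Before the loop (bound <=1), unroll the exhaustion recursion (WP_0 = exit-now case; WP_j = one more guarded iteration, up to j = 1):
  WP_0: (¬e) ∧ (¬q)
  WP_1: (e → ((¬(e ∧ r)) ∧ (¬((¬q) ∨ r)))) ∧ ((¬e) → (¬q))
So before the loop: (e → ((¬(e ∧ r)) ∧ (¬((¬q) ∨ r)))) ∧ ((¬e) → (¬q))
Then branch requires (e → ((¬(e ∧ r)) ∧ (¬((¬q) ∨ r)))) ∧ ((¬e) → (¬q)); else branch requires (e → ((¬(e ∧ r)) ∧ (¬((¬q) ∨ r)))) ∧ ((¬e) → (¬q)).
Before the if: ((e ∨ q) → ((e → ((¬(e ∧ r)) ∧ (¬((¬q) ∨ r)))) ∧ ((¬e) → (¬q)))) ∧ ((¬(e ∨ q)) → ((e → ((¬(e ∧ r)) ∧ (¬((¬q) ∨ r)))) ∧ ((¬e) → (¬q))))
Before assert ¬q: (¬q) ∧ ((e ∨ q) → ((e → ((¬(e ∧ r)) ∧ (¬((¬q) ∨ r)))) ∧ ((¬e) → (¬q)))) ∧ ((¬(e ∨ q)) → ((e → ((¬(e ∧ r)) ∧ (¬((¬q) ∨ r)))) ∧ ((¬e) → (¬q))))
Answer: WP = (¬q) ∧ ((e ∨ q) → ((e → ((¬(e ∧ r)) ∧ (¬((¬q) ∨ r)))) ∧ ((¬e) → (¬q)))) ∧ ((¬(e ∨ q)) → ((e → ((¬(e ∧ r)) ∧ (¬((¬q) ∨ r)))) ∧ ((¬e) → (¬q))))


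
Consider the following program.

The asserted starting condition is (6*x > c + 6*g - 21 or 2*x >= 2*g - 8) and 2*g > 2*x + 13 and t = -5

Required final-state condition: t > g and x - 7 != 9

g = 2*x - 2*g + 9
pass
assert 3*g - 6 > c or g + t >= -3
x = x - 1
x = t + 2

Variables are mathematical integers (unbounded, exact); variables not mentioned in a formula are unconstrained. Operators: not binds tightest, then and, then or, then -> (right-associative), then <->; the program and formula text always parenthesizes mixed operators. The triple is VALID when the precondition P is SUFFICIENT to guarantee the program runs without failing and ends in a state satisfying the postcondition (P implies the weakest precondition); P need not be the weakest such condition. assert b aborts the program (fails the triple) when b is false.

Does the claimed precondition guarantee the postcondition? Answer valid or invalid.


Working backward. After the program, the postcondition t > g and x - 7 != 9 must hold; in canonical form it is t > g and x != 16.
Before x := t + 2: t > g and t != 14
Before x := x - 1: t > g and t != 14
Before assert 3*g - 6 > c or g + t >= -3: (3*g > c + 6 or g + t >= -3) and t > g and t != 14
Before skip: (3*g > c + 6 or g + t >= -3) and t > g and t != 14
Before g := 2*x - 2*g + 9: (6*x > c + 6*g - 21 or t + 2*x >= 2*g - 12) and 2*g + t > 2*x + 9 and t != 14
The weakest precondition is (6*x > c + 6*g - 21 or t + 2*x >= 2*g - 12) and 2*g + t > 2*x + 9 and t != 14.
Check whether (6*x > c + 6*g - 21 or 2*x >= 2*g - 8) and 2*g > 2*x + 13 and t = -5 implies it.
Countermodel: at the initial state c = -22, g = 0, t = -5, x = -7, the precondition holds but the weakest precondition fails.
Answer: invalid


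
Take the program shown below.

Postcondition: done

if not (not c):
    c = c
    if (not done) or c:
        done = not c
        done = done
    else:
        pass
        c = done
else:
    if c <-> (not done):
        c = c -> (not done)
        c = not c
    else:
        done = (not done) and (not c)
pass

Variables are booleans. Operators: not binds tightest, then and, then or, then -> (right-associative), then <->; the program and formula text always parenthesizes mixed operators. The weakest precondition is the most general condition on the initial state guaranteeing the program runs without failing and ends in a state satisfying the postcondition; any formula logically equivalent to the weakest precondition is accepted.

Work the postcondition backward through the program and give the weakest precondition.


Working backward. After the program, done must hold.
Before skip: done
Then branch requires (((not done) or c) -> (not c)) and ((not ((not done) or c)) -> done); else branch requires ((c <-> (not done)) -> done) and ((not (c <-> (not done))) -> ((not done) and (not c))).
Before the if: (c -> ((((not done) or c) -> (not c)) and ((not ((not done) or c)) -> done))) and ((not c) -> (((c <-> (not done)) -> done) and ((not (c <-> (not done))) -> ((not done) and (not c)))))
Answer: WP = (c -> ((((not done) or c) -> (not c)) and ((not ((not done) or c)) -> done))) and ((not c) -> (((c <-> (not done)) -> done) and ((not (c <-> (not done))) -> ((not done) and (not c)))))


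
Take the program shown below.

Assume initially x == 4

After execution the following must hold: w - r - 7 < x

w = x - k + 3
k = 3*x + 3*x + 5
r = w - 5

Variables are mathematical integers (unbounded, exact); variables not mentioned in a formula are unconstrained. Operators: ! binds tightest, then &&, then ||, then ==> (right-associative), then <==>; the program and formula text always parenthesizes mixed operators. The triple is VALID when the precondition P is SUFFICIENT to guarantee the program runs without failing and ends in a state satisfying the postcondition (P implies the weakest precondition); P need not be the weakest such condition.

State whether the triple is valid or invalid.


Working backward. After the program, the postcondition w - r - 7 < x must hold; in canonical form it is w < r + x + 7.
Before r := w - 5: x > -2
Before k := 3*x + 3*x + 5: x > -2
Before w := x - k + 3: x > -2
The weakest precondition is x > -2.
Check whether x == 4 implies it.
Every state satisfying the precondition satisfies the weakest precondition: the implication holds.
Answer: valid
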